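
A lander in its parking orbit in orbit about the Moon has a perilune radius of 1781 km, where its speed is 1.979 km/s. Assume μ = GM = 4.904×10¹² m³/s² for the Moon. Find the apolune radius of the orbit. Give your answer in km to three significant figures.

r_p = 1.781×10⁶ m.
Specific energy ε = v²/2 − μ/r = -7.953×10⁵ J/kg, so a = −μ/(2ε) = 3.083×10⁶ m.
The apsides satisfy r_p + r_a = 2a, so the apolune radius is 2a − r_p = 4.385×10⁶ m = 4385.3 km.

apolune radius ≈ 4390 km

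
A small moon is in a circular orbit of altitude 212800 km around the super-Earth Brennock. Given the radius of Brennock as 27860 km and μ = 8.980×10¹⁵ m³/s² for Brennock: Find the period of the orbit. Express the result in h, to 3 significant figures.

T ≈ 68.8 h

r = 27860 + 212800 = 240660 km = 2.4066×10⁸ m.
Kepler's third law: T = 2π√(r³/μ) = 2π√((2.407×10⁸)³ / 8.980×10¹⁵).
r³/μ = 1.552×10⁹ s², so T = 2π × 3.940×10⁴ = 2.475×10⁵ s.
Converting: 2.475×10⁵ s ÷ 3600 = 68.76 h.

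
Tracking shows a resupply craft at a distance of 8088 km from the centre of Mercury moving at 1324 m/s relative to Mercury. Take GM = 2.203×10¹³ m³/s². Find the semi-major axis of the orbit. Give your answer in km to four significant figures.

r = 8.088×10⁶ m.
Vis-viva rearranged: 1/a = 2/r − v²/μ = 2.473×10⁻⁷ − 7.957×10⁻⁸ = 1.677×10⁻⁷ m⁻¹.
a = 5.963×10⁶ m = 5962.8 km.

a ≈ 5963 km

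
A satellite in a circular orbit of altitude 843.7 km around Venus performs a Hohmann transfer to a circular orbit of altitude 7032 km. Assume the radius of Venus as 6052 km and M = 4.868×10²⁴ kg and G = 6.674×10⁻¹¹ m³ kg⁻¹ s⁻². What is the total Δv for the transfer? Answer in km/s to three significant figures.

μ = GM = 6.674×10⁻¹¹ × 4.868×10²⁴ = 3.249×10¹⁴ m³/s².
r₁ = 6052 + 843.7 = 6895.7 km = 6.8957×10⁶ m.
r₂ = 6052 + 7032 = 13084 km = 1.3084×10⁷ m.
Transfer ellipse a_t = (r₁ + r₂)/2 = 9.990×10⁶ m.
At r₁: circular v_c1 = √(μ/r₁) = 6864 m/s; transfer-periapsis v_p = √[μ(2/r₁ − 1/a_t)] = 7855 m/s.
Δv₁ = v_p − v_c1 = 991.4 m/s.
At r₂: circular v_c2 = √(μ/r₂) = 4983 m/s; transfer-apoapsis v_a = √[μ(2/r₂ − 1/a_t)] = 4140 m/s.
Δv₂ = v_c2 − v_a = 843.0 m/s.
Total Δv = Δv₁ + Δv₂ = 1834 m/s = 1.834 km/s.

Δv_total ≈ 1.83 km/s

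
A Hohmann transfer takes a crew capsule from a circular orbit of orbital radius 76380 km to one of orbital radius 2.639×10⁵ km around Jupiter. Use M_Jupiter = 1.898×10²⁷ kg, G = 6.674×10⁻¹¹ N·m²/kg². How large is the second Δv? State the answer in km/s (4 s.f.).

μ = GM = 6.674×10⁻¹¹ × 1.898×10²⁷ = 1.267×10¹⁷ m³/s².
r₁ = 76380 km = 7.638×10⁷ m.
r₂ = 2.639×10⁵ km = 2.639×10⁸ m.
Transfer ellipse a_t = (r₁ + r₂)/2 = 1.701×10⁸ m.
At r₁: circular v_c1 = √(μ/r₁) = 40720 m/s; transfer-perijove v_p = √[μ(2/r₁ − 1/a_t)] = 50720 m/s.
At r₂: circular v_c2 = √(μ/r₂) = 21910 m/s; transfer-apojove v_a = √[μ(2/r₂ − 1/a_t)] = 14680 m/s.
Δv₂ = v_c2 − v_a = 7230 m/s.
= 7.230 km/s.

Δv ≈ 7.230 km/s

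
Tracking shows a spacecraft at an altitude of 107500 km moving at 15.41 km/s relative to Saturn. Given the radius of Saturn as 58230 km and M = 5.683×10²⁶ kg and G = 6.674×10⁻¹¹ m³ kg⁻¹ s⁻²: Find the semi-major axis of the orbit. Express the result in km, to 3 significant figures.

μ = GM = 6.674×10⁻¹¹ × 5.683×10²⁶ = 3.793×10¹⁶ m³/s².
r = 58230 + 107500 = 1.6573×10⁵ km = 1.657×10⁸ m.
Specific orbital energy ε = v²/2 − μ/r = (15410)²/2 − 3.793×10¹⁶/1.657×10⁸ = -1.101×10⁸ J/kg.
Since ε = −μ/(2a), a = −μ/(2ε) = 1.722×10⁸ m = 1.7221×10⁵ km.

a ≈ 1.72×10⁵ km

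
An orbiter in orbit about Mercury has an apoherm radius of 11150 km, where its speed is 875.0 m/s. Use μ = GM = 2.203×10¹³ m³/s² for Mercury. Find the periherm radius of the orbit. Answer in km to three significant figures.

periherm radius ≈ 2680 km

r_a = 1.115×10⁷ m.
Specific energy ε = v²/2 − μ/r = -1.593×10⁶ J/kg, so a = −μ/(2ε) = 6.915×10⁶ m.
The apsides satisfy r_p + r_a = 2a, so the periherm radius is 2a − r_a = 2.679×10⁶ m = 2679.5 km.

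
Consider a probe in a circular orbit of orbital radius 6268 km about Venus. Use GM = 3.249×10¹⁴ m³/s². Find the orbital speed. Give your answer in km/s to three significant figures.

v ≈ 7.20 km/s

r = 6268 km = 6.268×10⁶ m.
For a circular orbit v = √(μ/r) = √(3.249×10¹⁴ / 6.268×10⁶) = √(5.183×10⁷) = 7200 m/s.
That is 7.200 km/s.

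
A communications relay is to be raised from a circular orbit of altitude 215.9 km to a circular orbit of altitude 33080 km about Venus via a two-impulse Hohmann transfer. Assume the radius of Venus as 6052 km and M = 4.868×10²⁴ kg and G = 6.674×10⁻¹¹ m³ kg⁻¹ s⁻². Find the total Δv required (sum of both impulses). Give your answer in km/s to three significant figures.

Δv_total ≈ 3.62 km/s

μ = GM = 6.674×10⁻¹¹ × 4.868×10²⁴ = 3.249×10¹⁴ m³/s².
r₁ = 6052 + 215.9 = 6267.9 km = 6.2679×10⁶ m.
r₂ = 6052 + 33080 = 39132 km = 3.9132×10⁷ m.
Transfer ellipse a_t = (r₁ + r₂)/2 = 2.270×10⁷ m.
At r₁: circular v_c1 = √(μ/r₁) = 7200 m/s; transfer-periapsis v_p = √[μ(2/r₁ − 1/a_t)] = 9453 m/s.
Δv₁ = v_p − v_c1 = 2253 m/s.
At r₂: circular v_c2 = √(μ/r₂) = 2881 m/s; transfer-apoapsis v_a = √[μ(2/r₂ − 1/a_t)] = 1514 m/s.
Δv₂ = v_c2 − v_a = 1367 m/s.
Total Δv = Δv₁ + Δv₂ = 3621 m/s = 3.621 km/s.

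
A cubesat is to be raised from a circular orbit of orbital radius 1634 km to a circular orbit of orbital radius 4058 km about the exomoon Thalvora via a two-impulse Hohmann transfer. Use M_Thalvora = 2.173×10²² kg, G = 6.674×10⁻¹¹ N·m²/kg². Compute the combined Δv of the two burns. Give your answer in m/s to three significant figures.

Δv_total ≈ 328 m/s

μ = GM = 6.674×10⁻¹¹ × 2.173×10²² = 1.450×10¹² m³/s².
r₁ = 1634 km = 1.634×10⁶ m.
r₂ = 4058 km = 4.058×10⁶ m.
Transfer ellipse a_t = (r₁ + r₂)/2 = 2.846×10⁶ m.
At r₁: circular v_c1 = √(μ/r₁) = 942.1 m/s; transfer-periapsis v_p = √[μ(2/r₁ − 1/a_t)] = 1125 m/s.
Δv₁ = v_p − v_c1 = 182.9 m/s.
At r₂: circular v_c2 = √(μ/r₂) = 597.8 m/s; transfer-apoapsis v_a = √[μ(2/r₂ − 1/a_t)] = 453.0 m/s.
Δv₂ = v_c2 − v_a = 144.8 m/s.
Total Δv = Δv₁ + Δv₂ = 327.7 m/s.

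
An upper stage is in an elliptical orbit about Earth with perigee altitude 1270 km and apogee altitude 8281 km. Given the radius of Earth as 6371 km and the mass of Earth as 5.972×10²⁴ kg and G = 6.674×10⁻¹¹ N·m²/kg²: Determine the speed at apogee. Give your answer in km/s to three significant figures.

v ≈ 4.32 km/s

μ = GM = 6.674×10⁻¹¹ × 5.972×10²⁴ = 3.986×10¹⁴ m³/s².
r_p = 6371 + 1270 = 7641.0 km = 7.6410×10⁶ m.
r_a = 6371 + 8281 = 14652 km = 1.4652×10⁷ m.
Semi-major axis a = (r_p + r_a)/2 = 11146 km = 1.115×10⁷ m.
Vis-viva: v² = μ(2/r − 1/a) = 3.986×10¹⁴ × (1.365×10⁻⁷ − 8.971×10⁻⁸) = 1.865×10⁷ m²/s².
v = 4318 m/s = 4.318 km/s.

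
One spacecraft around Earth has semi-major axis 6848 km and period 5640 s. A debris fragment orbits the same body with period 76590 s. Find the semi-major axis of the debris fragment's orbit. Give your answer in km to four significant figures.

a₂ ≈ 38980 km

Kepler's third law: a³ ∝ T², so a₂ = a₁ (T₂/T₁)^(2/3).
T₂/T₁ = 13.58, (T₂/T₁)^(2/3) = 5.692.
a₂ = 6848 × 5.692 = 38980 km.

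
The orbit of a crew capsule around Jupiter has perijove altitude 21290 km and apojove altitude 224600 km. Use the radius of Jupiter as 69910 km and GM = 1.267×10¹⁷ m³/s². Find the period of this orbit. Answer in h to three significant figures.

T ≈ 13.1 h

r_p = 69910 + 21290 = 91200 km = 9.1200×10⁷ m.
r_a = 69910 + 224600 = 294510 km = 2.9451×10⁸ m.
Semi-major axis a = (r_p + r_a)/2 = (91200 + 2.9451×10⁵)/2 = 1.9286×10⁵ km = 1.929×10⁸ m.
By Kepler's third law T = 2π√(a³/μ) = 2π × 7.524×10³ = 4.728×10⁴ s.
= 13.13 h.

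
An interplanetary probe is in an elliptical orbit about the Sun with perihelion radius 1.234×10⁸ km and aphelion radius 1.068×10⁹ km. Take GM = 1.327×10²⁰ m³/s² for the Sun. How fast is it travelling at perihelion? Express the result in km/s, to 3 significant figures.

v ≈ 43.9 km/s

Semi-major axis a = (r_p + r_a)/2 = 5.9570×10⁸ km = 5.957×10¹¹ m.
Vis-viva: v² = μ(2/r − 1/a) = 1.327×10²⁰ × (1.621×10⁻¹¹ − 1.679×10⁻¹²) = 1.928×10⁹ m²/s².
v = 43910 m/s = 43.91 km/s.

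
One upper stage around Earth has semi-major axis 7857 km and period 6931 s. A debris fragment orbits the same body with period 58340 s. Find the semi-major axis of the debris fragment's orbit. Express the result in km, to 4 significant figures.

a₂ ≈ 32510 km

Kepler's third law: a³ ∝ T², so a₂ = a₁ (T₂/T₁)^(2/3).
T₂/T₁ = 8.417, (T₂/T₁)^(2/3) = 4.138.
a₂ = 7857 × 4.138 = 32510 km.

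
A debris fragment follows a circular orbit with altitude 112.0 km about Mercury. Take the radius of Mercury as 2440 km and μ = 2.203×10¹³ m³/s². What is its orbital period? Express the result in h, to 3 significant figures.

T ≈ 1.52 h

r = 2440 + 112.0 = 2552.0 km = 2.5520×10⁶ m.
Kepler's third law: T = 2π√(r³/μ) = 2π√((2.552×10⁶)³ / 2.203×10¹³).
r³/μ = 7.544×10⁵ s², so T = 2π × 8.686×10² = 5.457×10³ s.
Converting: 5.457×10³ s ÷ 3600 = 1.516 h.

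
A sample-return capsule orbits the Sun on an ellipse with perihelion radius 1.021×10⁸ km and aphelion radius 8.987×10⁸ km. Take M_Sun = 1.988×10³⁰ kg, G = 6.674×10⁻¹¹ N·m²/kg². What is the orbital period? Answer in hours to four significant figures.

μ = GM = 6.674×10⁻¹¹ × 1.988×10³⁰ = 1.327×10²⁰ m³/s².
Semi-major axis a = (r_p + r_a)/2 = (1.0210×10⁸ + 8.9870×10⁸)/2 = 5.0040×10⁸ km = 5.004×10¹¹ m.
By Kepler's third law T = 2π√(a³/μ) = 2π × 3.073×10⁷ = 1.931×10⁸ s.
= 53640 hours.

T ≈ 53640 hours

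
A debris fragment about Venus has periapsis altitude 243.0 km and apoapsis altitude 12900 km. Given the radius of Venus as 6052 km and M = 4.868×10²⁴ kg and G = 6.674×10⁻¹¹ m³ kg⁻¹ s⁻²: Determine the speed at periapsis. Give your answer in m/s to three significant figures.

v ≈ 8800 m/s

μ = GM = 6.674×10⁻¹¹ × 4.868×10²⁴ = 3.249×10¹⁴ m³/s².
r_p = 6052 + 243.0 = 6295.0 km = 6.2950×10⁶ m.
r_a = 6052 + 12900 = 18952 km = 1.8952×10⁷ m.
Semi-major axis a = (r_p + r_a)/2 = 12624 km = 1.262×10⁷ m.
Vis-viva: v² = μ(2/r − 1/a) = 3.249×10¹⁴ × (3.177×10⁻⁷ − 7.922×10⁻⁸) = 7.748×10⁷ m²/s².
v = 8803 m/s.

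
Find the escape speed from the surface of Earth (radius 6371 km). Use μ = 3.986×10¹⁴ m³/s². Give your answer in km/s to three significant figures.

r = R = 6.371×10⁶ m.
Escape speed v_esc = √(2μ/r) = √(2 × 3.986×10¹⁴ / 6.371×10⁶) = √(1.251×10⁸) = 11190 m/s.
= 11.19 km/s.

v_esc ≈ 11.2 km/s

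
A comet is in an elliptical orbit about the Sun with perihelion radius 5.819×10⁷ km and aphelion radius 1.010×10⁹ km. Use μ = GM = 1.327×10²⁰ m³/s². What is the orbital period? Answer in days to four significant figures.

Semi-major axis a = (r_p + r_a)/2 = (5.8190×10⁷ + 1.0100×10⁹)/2 = 5.3410×10⁸ km = 5.341×10¹¹ m.
By Kepler's third law T = 2π√(a³/μ) = 2π × 3.388×10⁷ = 2.129×10⁸ s.
= 2464 days.

T ≈ 2464 days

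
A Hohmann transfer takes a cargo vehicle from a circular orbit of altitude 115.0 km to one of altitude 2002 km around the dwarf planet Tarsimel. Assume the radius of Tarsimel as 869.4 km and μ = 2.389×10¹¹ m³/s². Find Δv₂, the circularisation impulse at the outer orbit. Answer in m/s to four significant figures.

Δv ≈ 82.33 m/s

r₁ = 869.4 + 115.0 = 984.40 km = 9.8440×10⁵ m.
r₂ = 869.4 + 2002 = 2871.4 km = 2.8714×10⁶ m.
Transfer ellipse a_t = (r₁ + r₂)/2 = 1.928×10⁶ m.
At r₁: circular v_c1 = √(μ/r₁) = 492.6 m/s; transfer-periapsis v_p = √[μ(2/r₁ − 1/a_t)] = 601.2 m/s.
At r₂: circular v_c2 = √(μ/r₂) = 288.4 m/s; transfer-apoapsis v_a = √[μ(2/r₂ − 1/a_t)] = 206.1 m/s.
Δv₂ = v_c2 − v_a = 82.33 m/s.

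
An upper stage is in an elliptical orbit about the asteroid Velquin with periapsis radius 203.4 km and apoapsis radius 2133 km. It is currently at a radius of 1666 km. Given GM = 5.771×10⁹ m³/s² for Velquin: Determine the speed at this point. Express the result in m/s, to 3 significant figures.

v ≈ 44.6 m/s

Semi-major axis a = (r_p + r_a)/2 = 1168.2 km = 1.168×10⁶ m.
Vis-viva: v² = μ(2/r − 1/a) = 5.771×10⁹ × (1.200×10⁻⁶ − 8.560×10⁻⁷) = 1.988×10³ m²/s².
v = 44.59 m/s.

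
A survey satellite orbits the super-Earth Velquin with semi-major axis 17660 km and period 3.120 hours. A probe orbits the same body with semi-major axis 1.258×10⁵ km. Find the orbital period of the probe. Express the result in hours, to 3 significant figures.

T₂ ≈ 59.3 hours

Kepler's third law: T² ∝ a³, so T₂ = T₁ (a₂/a₁)^(3/2).
a₂/a₁ = 7.123, (a₂/a₁)^(3/2) = 19.01.
T₂ = 3.120 × 19.01 = 59.32 hours.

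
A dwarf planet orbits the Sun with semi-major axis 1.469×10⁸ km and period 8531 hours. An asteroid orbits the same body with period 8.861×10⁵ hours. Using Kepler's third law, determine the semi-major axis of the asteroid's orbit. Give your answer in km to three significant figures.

Kepler's third law: a³ ∝ T², so a₂ = a₁ (T₂/T₁)^(2/3).
T₂/T₁ = 103.9, (T₂/T₁)^(2/3) = 22.10.
a₂ = 1.469×10⁸ × 22.10 = 3.246×10⁹ km.

a₂ ≈ 3.25×10⁹ km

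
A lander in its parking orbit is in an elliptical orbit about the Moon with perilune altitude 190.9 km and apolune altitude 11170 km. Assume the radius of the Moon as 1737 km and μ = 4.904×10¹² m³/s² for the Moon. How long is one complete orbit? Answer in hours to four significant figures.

r_p = 1737 + 190.9 = 1927.9 km = 1.9279×10⁶ m.
r_a = 1737 + 11170 = 12907 km = 1.2907×10⁷ m.
Semi-major axis a = (r_p + r_a)/2 = (1927.9 + 12907)/2 = 7417.4 km = 7.417×10⁶ m.
By Kepler's third law T = 2π√(a³/μ) = 2π × 9.122×10³ = 5.732×10⁴ s.
= 15.92 hours.

T ≈ 15.92 hours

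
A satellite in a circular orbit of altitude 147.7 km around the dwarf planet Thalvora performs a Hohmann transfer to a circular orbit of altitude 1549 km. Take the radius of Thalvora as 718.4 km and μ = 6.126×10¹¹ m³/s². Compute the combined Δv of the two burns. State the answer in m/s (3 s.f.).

r₁ = 718.4 + 147.7 = 866.10 km = 8.6610×10⁵ m.
r₂ = 718.4 + 1549 = 2267.4 km = 2.2674×10⁶ m.
Transfer ellipse a_t = (r₁ + r₂)/2 = 1.567×10⁶ m.
At r₁: circular v_c1 = √(μ/r₁) = 841.0 m/s; transfer-periapsis v_p = √[μ(2/r₁ − 1/a_t)] = 1012 m/s.
Δv₁ = v_p − v_c1 = 170.7 m/s.
At r₂: circular v_c2 = √(μ/r₂) = 519.8 m/s; transfer-apoapsis v_a = √[μ(2/r₂ − 1/a_t)] = 386.5 m/s.
Δv₂ = v_c2 − v_a = 133.3 m/s.
Total Δv = Δv₁ + Δv₂ = 304.0 m/s.

Δv_total ≈ 304 m/s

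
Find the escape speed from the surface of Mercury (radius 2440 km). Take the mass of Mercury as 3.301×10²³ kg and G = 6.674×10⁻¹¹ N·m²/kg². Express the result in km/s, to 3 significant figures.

μ = GM = 6.674×10⁻¹¹ × 3.301×10²³ = 2.203×10¹³ m³/s².
r = R = 2.440×10⁶ m.
Escape speed v_esc = √(2μ/r) = √(2 × 2.203×10¹³ / 2.440×10⁶) = √(1.806×10⁷) = 4249 m/s.
= 4.249 km/s.

v_esc ≈ 4.25 km/s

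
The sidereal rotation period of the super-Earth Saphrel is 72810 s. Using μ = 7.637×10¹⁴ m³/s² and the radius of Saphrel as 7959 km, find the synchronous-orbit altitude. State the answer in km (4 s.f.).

A synchronous orbit has period T, so by Kepler's third law a = (μT²/4π²)^(1/3).
μT²/4π² = 7.637×10¹⁴ × (7.281×10⁴)² / 39.48 = 1.026×10²³ m³.
a = 4.681×10⁷ m = 46807 km.
Altitude h = a − R = 46807 − 7959 = 38848 km.

h_sync ≈ 38850 km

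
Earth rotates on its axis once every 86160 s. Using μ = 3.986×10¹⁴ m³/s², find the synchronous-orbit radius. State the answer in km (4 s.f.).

r_sync ≈ 42160 km

A synchronous orbit has period T, so by Kepler's third law a = (μT²/4π²)^(1/3).
μT²/4π² = 3.986×10¹⁴ × (8.616×10⁴)² / 39.48 = 7.495×10²² m³.
a = 4.216×10⁷ m = 42163 km.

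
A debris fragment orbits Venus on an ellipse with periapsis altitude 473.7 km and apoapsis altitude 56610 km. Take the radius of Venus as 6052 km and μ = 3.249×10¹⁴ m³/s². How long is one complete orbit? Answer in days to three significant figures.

r_p = 6052 + 473.7 = 6525.7 km = 6.5257×10⁶ m.
r_a = 6052 + 56610 = 62662 km = 6.2662×10⁷ m.
Semi-major axis a = (r_p + r_a)/2 = (6525.7 + 62662)/2 = 34594 km = 3.459×10⁷ m.
By Kepler's third law T = 2π√(a³/μ) = 2π × 1.129×10⁴ = 7.093×10⁴ s.
= 0.8209 days.

T ≈ 0.821 days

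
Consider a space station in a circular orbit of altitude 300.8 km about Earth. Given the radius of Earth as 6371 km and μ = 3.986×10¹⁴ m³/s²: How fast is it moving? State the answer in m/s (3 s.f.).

v ≈ 7730 m/s

r = 6371 + 300.8 = 6671.8 km = 6.6718×10⁶ m.
For a circular orbit v = √(μ/r) = √(3.986×10¹⁴ / 6.672×10⁶) = √(5.974×10⁷) = 7729 m/s.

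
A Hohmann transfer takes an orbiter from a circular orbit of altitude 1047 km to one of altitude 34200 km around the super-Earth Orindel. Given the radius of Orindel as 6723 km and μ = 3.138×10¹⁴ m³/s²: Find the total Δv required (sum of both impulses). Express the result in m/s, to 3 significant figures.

Δv_total ≈ 3090 m/s

r₁ = 6723 + 1047 = 7770.0 km = 7.7700×10⁶ m.
r₂ = 6723 + 34200 = 40923 km = 4.0923×10⁷ m.
Transfer ellipse a_t = (r₁ + r₂)/2 = 2.435×10⁷ m.
At r₁: circular v_c1 = √(μ/r₁) = 6355 m/s; transfer-periapsis v_p = √[μ(2/r₁ − 1/a_t)] = 8239 m/s.
Δv₁ = v_p − v_c1 = 1884 m/s.
At r₂: circular v_c2 = √(μ/r₂) = 2769 m/s; transfer-apoapsis v_a = √[μ(2/r₂ − 1/a_t)] = 1564 m/s.
Δv₂ = v_c2 − v_a = 1205 m/s.
Total Δv = Δv₁ + Δv₂ = 3089 m/s.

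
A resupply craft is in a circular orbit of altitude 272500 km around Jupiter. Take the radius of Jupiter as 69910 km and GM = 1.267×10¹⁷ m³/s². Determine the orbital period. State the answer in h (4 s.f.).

T ≈ 31.07 h

r = 69910 + 272500 = 342410 km = 3.4241×10⁸ m.
Kepler's third law: T = 2π√(r³/μ) = 2π√((3.424×10⁸)³ / 1.267×10¹⁷).
r³/μ = 3.169×10⁸ s², so T = 2π × 1.780×10⁴ = 1.118×10⁵ s.
Converting: 1.118×10⁵ s ÷ 3600 = 31.07 h.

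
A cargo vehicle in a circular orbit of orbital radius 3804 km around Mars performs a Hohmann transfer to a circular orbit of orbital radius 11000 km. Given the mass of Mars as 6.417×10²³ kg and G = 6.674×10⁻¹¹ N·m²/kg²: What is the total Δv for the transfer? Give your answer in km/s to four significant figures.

μ = GM = 6.674×10⁻¹¹ × 6.417×10²³ = 4.283×10¹³ m³/s².
r₁ = 3804 km = 3.804×10⁶ m.
r₂ = 11000 km = 1.100×10⁷ m.
Transfer ellipse a_t = (r₁ + r₂)/2 = 7.402×10⁶ m.
At r₁: circular v_c1 = √(μ/r₁) = 3355 m/s; transfer-periapsis v_p = √[μ(2/r₁ − 1/a_t)] = 4090 m/s.
Δv₁ = v_p − v_c1 = 735.0 m/s.
At r₂: circular v_c2 = √(μ/r₂) = 1973 m/s; transfer-apoapsis v_a = √[μ(2/r₂ − 1/a_t)] = 1415 m/s.
Δv₂ = v_c2 − v_a = 558.6 m/s.
Total Δv = Δv₁ + Δv₂ = 1294 m/s = 1.294 km/s.

Δv_total ≈ 1.294 km/s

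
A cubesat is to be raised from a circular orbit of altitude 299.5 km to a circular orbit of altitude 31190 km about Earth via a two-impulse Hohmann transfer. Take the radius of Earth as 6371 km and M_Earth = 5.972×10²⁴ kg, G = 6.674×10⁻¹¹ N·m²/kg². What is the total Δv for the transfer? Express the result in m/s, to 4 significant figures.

μ = GM = 6.674×10⁻¹¹ × 5.972×10²⁴ = 3.986×10¹⁴ m³/s².
r₁ = 6371 + 299.5 = 6670.5 km = 6.6705×10⁶ m.
r₂ = 6371 + 31190 = 37561 km = 3.7561×10⁷ m.
Transfer ellipse a_t = (r₁ + r₂)/2 = 2.212×10⁷ m.
At r₁: circular v_c1 = √(μ/r₁) = 7730 m/s; transfer-perigee v_p = √[μ(2/r₁ − 1/a_t)] = 10070 m/s.
Δv₁ = v_p − v_c1 = 2344 m/s.
At r₂: circular v_c2 = √(μ/r₂) = 3258 m/s; transfer-apogee v_a = √[μ(2/r₂ − 1/a_t)] = 1789 m/s.
Δv₂ = v_c2 − v_a = 1468 m/s.
Total Δv = Δv₁ + Δv₂ = 3812 m/s.

Δv_total ≈ 3812 m/s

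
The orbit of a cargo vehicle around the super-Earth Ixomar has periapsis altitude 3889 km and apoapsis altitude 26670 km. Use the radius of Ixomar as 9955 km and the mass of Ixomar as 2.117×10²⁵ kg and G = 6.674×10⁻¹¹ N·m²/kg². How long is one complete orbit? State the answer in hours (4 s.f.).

T ≈ 5.886 hours

μ = GM = 6.674×10⁻¹¹ × 2.117×10²⁵ = 1.413×10¹⁵ m³/s².
r_p = 9955 + 3889 = 13844 km = 1.3844×10⁷ m.
r_a = 9955 + 26670 = 36625 km = 3.6625×10⁷ m.
Semi-major axis a = (r_p + r_a)/2 = (13844 + 36625)/2 = 25234 km = 2.523×10⁷ m.
By Kepler's third law T = 2π√(a³/μ) = 2π × 3.372×10³ = 2.119×10⁴ s.
= 5.886 hours.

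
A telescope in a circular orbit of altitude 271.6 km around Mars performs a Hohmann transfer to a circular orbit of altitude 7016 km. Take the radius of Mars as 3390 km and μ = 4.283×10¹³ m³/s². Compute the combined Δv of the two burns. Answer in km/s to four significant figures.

Δv_total ≈ 1.305 km/s

r₁ = 3390 + 271.6 = 3661.6 km = 3.6616×10⁶ m.
r₂ = 3390 + 7016 = 10406 km = 1.0406×10⁷ m.
Transfer ellipse a_t = (r₁ + r₂)/2 = 7.034×10⁶ m.
At r₁: circular v_c1 = √(μ/r₁) = 3420 m/s; transfer-periapsis v_p = √[μ(2/r₁ − 1/a_t)] = 4160 m/s.
Δv₁ = v_p − v_c1 = 739.8 m/s.
At r₂: circular v_c2 = √(μ/r₂) = 2029 m/s; transfer-apoapsis v_a = √[μ(2/r₂ − 1/a_t)] = 1464 m/s.
Δv₂ = v_c2 − v_a = 565.0 m/s.
Total Δv = Δv₁ + Δv₂ = 1305 m/s = 1.305 km/s.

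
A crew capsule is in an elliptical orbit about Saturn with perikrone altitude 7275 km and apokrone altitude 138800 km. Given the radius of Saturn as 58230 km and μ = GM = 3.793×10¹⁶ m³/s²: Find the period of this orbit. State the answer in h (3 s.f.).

T ≈ 13.5 h

r_p = 58230 + 7275 = 65505 km = 6.5505×10⁷ m.
r_a = 58230 + 138800 = 197030 km = 1.9703×10⁸ m.
Semi-major axis a = (r_p + r_a)/2 = (65505 + 1.9703×10⁵)/2 = 1.3127×10⁵ km = 1.313×10⁸ m.
By Kepler's third law T = 2π√(a³/μ) = 2π × 7.722×10³ = 4.852×10⁴ s.
= 13.48 h.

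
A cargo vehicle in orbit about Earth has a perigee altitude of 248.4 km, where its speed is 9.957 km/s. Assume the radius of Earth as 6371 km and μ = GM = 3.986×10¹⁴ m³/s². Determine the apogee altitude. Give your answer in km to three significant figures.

r_p = 6371 + 248.4 = 6619.4 km = 6.619×10⁶ m.
Specific energy ε = v²/2 − μ/r = -1.065×10⁷ J/kg, so a = −μ/(2ε) = 1.872×10⁷ m.
The apsides satisfy r_p + r_a = 2a, so the apogee radius is 2a − r_p = 3.082×10⁷ m = 30822 km.
Apogee altitude = 30822 − 6371 = 24451 km.

apogee altitude ≈ 24500 km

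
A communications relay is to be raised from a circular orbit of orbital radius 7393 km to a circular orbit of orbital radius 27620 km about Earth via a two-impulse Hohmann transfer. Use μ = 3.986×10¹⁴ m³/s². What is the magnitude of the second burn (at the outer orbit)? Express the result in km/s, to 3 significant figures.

Δv ≈ 1.33 km/s

r₁ = 7393 km = 7.393×10⁶ m.
r₂ = 27620 km = 2.762×10⁷ m.
Transfer ellipse a_t = (r₁ + r₂)/2 = 1.751×10⁷ m.
At r₁: circular v_c1 = √(μ/r₁) = 7343 m/s; transfer-perigee v_p = √[μ(2/r₁ − 1/a_t)] = 9223 m/s.
At r₂: circular v_c2 = √(μ/r₂) = 3799 m/s; transfer-apogee v_a = √[μ(2/r₂ − 1/a_t)] = 2469 m/s.
Δv₂ = v_c2 − v_a = 1330 m/s.
= 1.330 km/s.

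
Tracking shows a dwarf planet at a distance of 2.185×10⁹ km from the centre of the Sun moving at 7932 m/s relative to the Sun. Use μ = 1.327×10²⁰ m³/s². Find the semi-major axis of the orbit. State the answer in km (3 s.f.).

r = 2.185×10¹² m.
Vis-viva rearranged: 1/a = 2/r − v²/μ = 9.153×10⁻¹³ − 4.741×10⁻¹³ = 4.412×10⁻¹³ m⁻¹.
a = 2.267×10¹² m = 2.2665×10⁹ km.

a ≈ 2.27×10⁹ km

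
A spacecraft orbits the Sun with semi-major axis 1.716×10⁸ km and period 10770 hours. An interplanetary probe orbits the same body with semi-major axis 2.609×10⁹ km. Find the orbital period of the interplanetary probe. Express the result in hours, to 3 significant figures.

T₂ ≈ 6.38×10⁵ hours

Kepler's third law: T² ∝ a³, so T₂ = T₁ (a₂/a₁)^(3/2).
a₂/a₁ = 15.20, (a₂/a₁)^(3/2) = 59.28.
T₂ = 10770 × 59.28 = 6.385×10⁵ hours.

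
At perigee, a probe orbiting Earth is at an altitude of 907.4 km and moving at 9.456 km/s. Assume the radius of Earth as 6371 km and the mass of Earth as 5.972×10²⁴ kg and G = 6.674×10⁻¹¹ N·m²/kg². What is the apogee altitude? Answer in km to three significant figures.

apogee altitude ≈ 26000 km

μ = GM = 6.674×10⁻¹¹ × 5.972×10²⁴ = 3.986×10¹⁴ m³/s².
r_p = 6371 + 907.4 = 7278.4 km = 7.278×10⁶ m.
Specific energy ε = v²/2 − μ/r = -1.005×10⁷ J/kg, so a = −μ/(2ε) = 1.982×10⁷ m.
The apsides satisfy r_p + r_a = 2a, so the apogee radius is 2a − r_p = 3.237×10⁷ m = 32369 km.
Apogee altitude = 32369 − 6371 = 25998 km.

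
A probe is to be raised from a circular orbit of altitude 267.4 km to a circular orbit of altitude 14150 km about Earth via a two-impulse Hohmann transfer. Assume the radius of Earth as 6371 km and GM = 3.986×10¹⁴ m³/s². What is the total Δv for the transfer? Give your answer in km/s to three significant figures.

Δv_total ≈ 3.10 km/s

r₁ = 6371 + 267.4 = 6638.4 km = 6.6384×10⁶ m.
r₂ = 6371 + 14150 = 20521 km = 2.0521×10⁷ m.
Transfer ellipse a_t = (r₁ + r₂)/2 = 1.358×10⁷ m.
At r₁: circular v_c1 = √(μ/r₁) = 7749 m/s; transfer-perigee v_p = √[μ(2/r₁ − 1/a_t)] = 9526 m/s.
Δv₁ = v_p − v_c1 = 1777 m/s.
At r₂: circular v_c2 = √(μ/r₂) = 4407 m/s; transfer-apogee v_a = √[μ(2/r₂ − 1/a_t)] = 3081 m/s.
Δv₂ = v_c2 − v_a = 1326 m/s.
Total Δv = Δv₁ + Δv₂ = 3103 m/s = 3.103 km/s.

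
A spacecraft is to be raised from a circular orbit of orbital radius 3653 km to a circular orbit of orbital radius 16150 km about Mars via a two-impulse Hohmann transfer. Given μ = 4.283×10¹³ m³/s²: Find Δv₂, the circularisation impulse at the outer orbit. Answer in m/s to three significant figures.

r₁ = 3653 km = 3.653×10⁶ m.
r₂ = 16150 km = 1.615×10⁷ m.
Transfer ellipse a_t = (r₁ + r₂)/2 = 9.902×10⁶ m.
At r₁: circular v_c1 = √(μ/r₁) = 3424 m/s; transfer-periapsis v_p = √[μ(2/r₁ − 1/a_t)] = 4373 m/s.
At r₂: circular v_c2 = √(μ/r₂) = 1629 m/s; transfer-apoapsis v_a = √[μ(2/r₂ − 1/a_t)] = 989.1 m/s.
Δv₂ = v_c2 − v_a = 639.4 m/s.

Δv ≈ 639 m/s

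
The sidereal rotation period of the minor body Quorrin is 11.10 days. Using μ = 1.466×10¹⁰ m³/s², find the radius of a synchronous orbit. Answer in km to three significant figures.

T = 11.10 days = 9.590×10⁵ s.
A synchronous orbit has period T, so by Kepler's third law a = (μT²/4π²)^(1/3).
μT²/4π² = 1.466×10¹⁰ × (9.590×10⁵)² / 39.48 = 3.415×10²⁰ m³.
a = 6.990×10⁶ m = 6990.1 km.

r_sync ≈ 6990 km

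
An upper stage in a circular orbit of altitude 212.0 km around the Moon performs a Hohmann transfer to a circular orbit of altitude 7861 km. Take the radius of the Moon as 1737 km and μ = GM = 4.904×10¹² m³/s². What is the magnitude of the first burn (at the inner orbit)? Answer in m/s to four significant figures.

r₁ = 1737 + 212.0 = 1949.0 km = 1.9490×10⁶ m.
r₂ = 1737 + 7861 = 9598.0 km = 9.5980×10⁶ m.
Transfer ellipse a_t = (r₁ + r₂)/2 = 5.774×10⁶ m.
At r₁: circular v_c1 = √(μ/r₁) = 1586 m/s; transfer-perilune v_p = √[μ(2/r₁ − 1/a_t)] = 2045 m/s.
Δv₁ = v_p − v_c1 = 459.0 m/s.

Δv ≈ 459.0 m/s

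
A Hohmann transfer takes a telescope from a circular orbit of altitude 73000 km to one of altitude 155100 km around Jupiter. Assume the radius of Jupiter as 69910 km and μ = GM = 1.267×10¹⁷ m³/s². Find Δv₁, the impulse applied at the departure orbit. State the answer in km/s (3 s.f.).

r₁ = 69910 + 73000 = 142910 km = 1.4291×10⁸ m.
r₂ = 69910 + 155100 = 225010 km = 2.2501×10⁸ m.
Transfer ellipse a_t = (r₁ + r₂)/2 = 1.840×10⁸ m.
At r₁: circular v_c1 = √(μ/r₁) = 29780 m/s; transfer-perijove v_p = √[μ(2/r₁ − 1/a_t)] = 32930 m/s.
Δv₁ = v_p − v_c1 = 3155 m/s.
= 3.155 km/s.

Δv ≈ 3.15 km/s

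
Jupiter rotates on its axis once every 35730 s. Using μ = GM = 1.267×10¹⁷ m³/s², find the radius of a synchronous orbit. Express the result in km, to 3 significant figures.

r_sync ≈ 1.60×10⁵ km

A synchronous orbit has period T, so by Kepler's third law a = (μT²/4π²)^(1/3).
μT²/4π² = 1.267×10¹⁷ × (3.573×10⁴)² / 39.48 = 4.097×10²⁴ m³.
a = 1.600×10⁸ m = 1.6002×10⁵ km.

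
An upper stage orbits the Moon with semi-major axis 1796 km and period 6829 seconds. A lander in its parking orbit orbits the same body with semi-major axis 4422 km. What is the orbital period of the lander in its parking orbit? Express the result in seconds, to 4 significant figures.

Kepler's third law: T² ∝ a³, so T₂ = T₁ (a₂/a₁)^(3/2).
a₂/a₁ = 2.462, (a₂/a₁)^(3/2) = 3.863.
T₂ = 6829 × 3.863 = 26380 seconds.

T₂ ≈ 26380 seconds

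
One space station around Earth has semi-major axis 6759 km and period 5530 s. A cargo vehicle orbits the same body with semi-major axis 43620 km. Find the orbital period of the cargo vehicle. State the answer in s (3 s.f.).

Kepler's third law: T² ∝ a³, so T₂ = T₁ (a₂/a₁)^(3/2).
a₂/a₁ = 6.454, (a₂/a₁)^(3/2) = 16.39.
T₂ = 5530 × 16.39 = 90660 s.

T₂ ≈ 90700 s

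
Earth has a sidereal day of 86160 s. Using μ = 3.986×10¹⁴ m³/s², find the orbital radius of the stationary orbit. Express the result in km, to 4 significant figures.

r_sync ≈ 42160 km

A synchronous orbit has period T, so by Kepler's third law a = (μT²/4π²)^(1/3).
μT²/4π² = 3.986×10¹⁴ × (8.616×10⁴)² / 39.48 = 7.495×10²² m³.
a = 4.216×10⁷ m = 42163 km.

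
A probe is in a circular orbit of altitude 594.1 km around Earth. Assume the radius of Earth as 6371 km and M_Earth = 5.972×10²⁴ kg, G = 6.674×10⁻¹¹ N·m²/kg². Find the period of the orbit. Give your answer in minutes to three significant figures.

μ = GM = 6.674×10⁻¹¹ × 5.972×10²⁴ = 3.986×10¹⁴ m³/s².
r = 6371 + 594.1 = 6965.1 km = 6.9651×10⁶ m.
Kepler's third law: T = 2π√(r³/μ) = 2π√((6.965×10⁶)³ / 3.986×10¹⁴).
r³/μ = 8.478×10⁵ s², so T = 2π × 9.207×10² = 5.785×10³ s.
Converting: 5.785×10³ s ÷ 60.00 = 96.42 minutes.

T ≈ 96.4 minutes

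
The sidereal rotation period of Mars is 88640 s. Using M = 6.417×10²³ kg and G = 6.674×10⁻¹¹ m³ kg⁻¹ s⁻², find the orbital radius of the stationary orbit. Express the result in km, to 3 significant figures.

r_sync ≈ 20400 km

μ = GM = 6.674×10⁻¹¹ × 6.417×10²³ = 4.283×10¹³ m³/s².
A synchronous orbit has period T, so by Kepler's third law a = (μT²/4π²)^(1/3).
μT²/4π² = 4.283×10¹³ × (8.864×10⁴)² / 39.48 = 8.524×10²¹ m³.
a = 2.043×10⁷ m = 20427 km.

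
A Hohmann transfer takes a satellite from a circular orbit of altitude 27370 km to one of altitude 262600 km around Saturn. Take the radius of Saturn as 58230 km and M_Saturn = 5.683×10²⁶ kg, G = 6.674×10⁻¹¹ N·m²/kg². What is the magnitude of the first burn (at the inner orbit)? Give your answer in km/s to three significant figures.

Δv ≈ 5.40 km/s

μ = GM = 6.674×10⁻¹¹ × 5.683×10²⁶ = 3.793×10¹⁶ m³/s².
r₁ = 58230 + 27370 = 85600 km = 8.5600×10⁷ m.
r₂ = 58230 + 262600 = 320830 km = 3.2083×10⁸ m.
Transfer ellipse a_t = (r₁ + r₂)/2 = 2.032×10⁸ m.
At r₁: circular v_c1 = √(μ/r₁) = 21050 m/s; transfer-perikrone v_p = √[μ(2/r₁ − 1/a_t)] = 26450 m/s.
Δv₁ = v_p − v_c1 = 5399 m/s.
= 5.399 km/s.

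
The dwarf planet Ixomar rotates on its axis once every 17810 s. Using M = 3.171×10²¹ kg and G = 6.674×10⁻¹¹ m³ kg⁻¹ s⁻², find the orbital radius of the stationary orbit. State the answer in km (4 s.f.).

r_sync ≈ 1194 km

μ = GM = 6.674×10⁻¹¹ × 3.171×10²¹ = 2.116×10¹¹ m³/s².
A synchronous orbit has period T, so by Kepler's third law a = (μT²/4π²)^(1/3).
μT²/4π² = 2.116×10¹¹ × (1.781×10⁴)² / 39.48 = 1.700×10¹⁸ m³.
a = 1.194×10⁶ m = 1193.6 km.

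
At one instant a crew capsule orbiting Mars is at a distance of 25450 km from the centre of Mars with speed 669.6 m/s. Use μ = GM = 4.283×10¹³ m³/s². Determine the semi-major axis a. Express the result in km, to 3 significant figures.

a ≈ 14700 km

r = 2.545×10⁷ m.
Vis-viva rearranged: 1/a = 2/r − v²/μ = 7.859×10⁻⁸ − 1.047×10⁻⁸ = 6.812×10⁻⁸ m⁻¹.
a = 1.468×10⁷ m = 14681 km.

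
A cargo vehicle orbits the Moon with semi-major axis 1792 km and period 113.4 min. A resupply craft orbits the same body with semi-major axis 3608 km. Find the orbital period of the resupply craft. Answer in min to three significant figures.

T₂ ≈ 324 min

Kepler's third law: T² ∝ a³, so T₂ = T₁ (a₂/a₁)^(3/2).
a₂/a₁ = 2.013, (a₂/a₁)^(3/2) = 2.857.
T₂ = 113.4 × 2.857 = 324.0 min.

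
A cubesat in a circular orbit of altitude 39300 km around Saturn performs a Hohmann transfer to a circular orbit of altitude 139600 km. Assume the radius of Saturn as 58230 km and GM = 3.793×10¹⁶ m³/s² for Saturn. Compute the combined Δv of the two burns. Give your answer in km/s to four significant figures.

r₁ = 58230 + 39300 = 97530 km = 9.7530×10⁷ m.
r₂ = 58230 + 139600 = 197830 km = 1.9783×10⁸ m.
Transfer ellipse a_t = (r₁ + r₂)/2 = 1.477×10⁸ m.
At r₁: circular v_c1 = √(μ/r₁) = 19720 m/s; transfer-perikrone v_p = √[μ(2/r₁ − 1/a_t)] = 22820 m/s.
Δv₁ = v_p − v_c1 = 3104 m/s.
At r₂: circular v_c2 = √(μ/r₂) = 13850 m/s; transfer-apokrone v_a = √[μ(2/r₂ − 1/a_t)] = 11250 m/s.
Δv₂ = v_c2 − v_a = 2594 m/s.
Total Δv = Δv₁ + Δv₂ = 5698 m/s = 5.698 km/s.

Δv_total ≈ 5.698 km/s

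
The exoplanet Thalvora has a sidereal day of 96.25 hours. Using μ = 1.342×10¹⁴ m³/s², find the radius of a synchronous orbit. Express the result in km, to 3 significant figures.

r_sync ≈ 74200 km

T = 96.25 hours = 3.465×10⁵ s.
A synchronous orbit has period T, so by Kepler's third law a = (μT²/4π²)^(1/3).
μT²/4π² = 1.342×10¹⁴ × (3.465×10⁵)² / 39.48 = 4.081×10²³ m³.
a = 7.418×10⁷ m = 74177 km.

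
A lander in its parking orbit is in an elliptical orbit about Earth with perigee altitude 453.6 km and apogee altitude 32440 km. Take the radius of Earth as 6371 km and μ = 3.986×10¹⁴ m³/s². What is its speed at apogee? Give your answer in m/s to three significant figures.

v ≈ 1750 m/s

r_p = 6371 + 453.6 = 6824.6 km = 6.8246×10⁶ m.
r_a = 6371 + 32440 = 38811 km = 3.8811×10⁷ m.
Semi-major axis a = (r_p + r_a)/2 = 22818 km = 2.282×10⁷ m.
Vis-viva: v² = μ(2/r − 1/a) = 3.986×10¹⁴ × (5.153×10⁻⁸ − 4.383×10⁻⁸) = 3.072×10⁶ m²/s².
v = 1753 m/s.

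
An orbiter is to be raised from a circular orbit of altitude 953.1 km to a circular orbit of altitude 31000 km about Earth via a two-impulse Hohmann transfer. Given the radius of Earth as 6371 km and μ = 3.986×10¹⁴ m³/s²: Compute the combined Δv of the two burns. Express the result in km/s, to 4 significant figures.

Δv_total ≈ 3.559 km/s

r₁ = 6371 + 953.1 = 7324.1 km = 7.3241×10⁶ m.
r₂ = 6371 + 31000 = 37371 km = 3.7371×10⁷ m.
Transfer ellipse a_t = (r₁ + r₂)/2 = 2.235×10⁷ m.
At r₁: circular v_c1 = √(μ/r₁) = 7377 m/s; transfer-perigee v_p = √[μ(2/r₁ − 1/a_t)] = 9540 m/s.
Δv₁ = v_p − v_c1 = 2163 m/s.
At r₂: circular v_c2 = √(μ/r₂) = 3266 m/s; transfer-apogee v_a = √[μ(2/r₂ − 1/a_t)] = 1870 m/s.
Δv₂ = v_c2 − v_a = 1396 m/s.
Total Δv = Δv₁ + Δv₂ = 3559 m/s = 3.559 km/s.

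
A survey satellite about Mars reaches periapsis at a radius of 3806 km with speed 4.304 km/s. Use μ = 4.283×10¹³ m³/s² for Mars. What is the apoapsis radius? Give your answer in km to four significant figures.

apoapsis radius ≈ 17700 km

r_p = 3.806×10⁶ m.
Specific energy ε = v²/2 − μ/r = -1.991×10⁶ J/kg, so a = −μ/(2ε) = 1.076×10⁷ m.
The apsides satisfy r_p + r_a = 2a, so the apoapsis radius is 2a − r_p = 1.770×10⁷ m = 17705 km.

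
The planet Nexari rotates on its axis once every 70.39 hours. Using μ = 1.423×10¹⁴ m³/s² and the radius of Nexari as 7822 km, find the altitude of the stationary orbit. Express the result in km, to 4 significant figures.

T = 70.39 hours = 2.534×10⁵ s.
A synchronous orbit has period T, so by Kepler's third law a = (μT²/4π²)^(1/3).
μT²/4π² = 1.423×10¹⁴ × (2.534×10⁵)² / 39.48 = 2.315×10²³ m³.
a = 6.140×10⁷ m = 61398 km.
Altitude h = a − R = 61398 − 7822 = 53576 km.

h_sync ≈ 53580 km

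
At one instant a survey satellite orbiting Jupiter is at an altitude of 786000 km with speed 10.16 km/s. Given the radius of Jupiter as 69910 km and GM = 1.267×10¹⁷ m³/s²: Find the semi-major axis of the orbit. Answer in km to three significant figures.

r = 69910 + 786000 = 8.5591×10⁵ km = 8.559×10⁸ m.
Specific orbital energy ε = v²/2 − μ/r = (10160)²/2 − 1.267×10¹⁷/8.559×10⁸ = -9.642×10⁷ J/kg.
Since ε = −μ/(2a), a = −μ/(2ε) = 6.570×10⁸ m = 6.5704×10⁵ km.

a ≈ 6.57×10⁵ km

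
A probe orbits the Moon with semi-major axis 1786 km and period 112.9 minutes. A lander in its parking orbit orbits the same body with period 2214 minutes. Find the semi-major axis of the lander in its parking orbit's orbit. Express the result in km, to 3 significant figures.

a₂ ≈ 13000 km

Kepler's third law: a³ ∝ T², so a₂ = a₁ (T₂/T₁)^(2/3).
T₂/T₁ = 19.61, (T₂/T₁)^(2/3) = 7.272.
a₂ = 1786 × 7.272 = 12990 km.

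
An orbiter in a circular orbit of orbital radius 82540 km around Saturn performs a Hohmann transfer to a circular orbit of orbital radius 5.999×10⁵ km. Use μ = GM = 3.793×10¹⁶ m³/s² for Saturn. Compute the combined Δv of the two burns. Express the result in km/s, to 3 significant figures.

r₁ = 82540 km = 8.254×10⁷ m.
r₂ = 5.999×10⁵ km = 5.999×10⁸ m.
Transfer ellipse a_t = (r₁ + r₂)/2 = 3.412×10⁸ m.
At r₁: circular v_c1 = √(μ/r₁) = 21440 m/s; transfer-perikrone v_p = √[μ(2/r₁ − 1/a_t)] = 28420 m/s.
Δv₁ = v_p − v_c1 = 6987 m/s.
At r₂: circular v_c2 = √(μ/r₂) = 7952 m/s; transfer-apokrone v_a = √[μ(2/r₂ − 1/a_t)] = 3911 m/s.
Δv₂ = v_c2 − v_a = 4041 m/s.
Total Δv = Δv₁ + Δv₂ = 11030 m/s = 11.03 km/s.

Δv_total ≈ 11.0 km/s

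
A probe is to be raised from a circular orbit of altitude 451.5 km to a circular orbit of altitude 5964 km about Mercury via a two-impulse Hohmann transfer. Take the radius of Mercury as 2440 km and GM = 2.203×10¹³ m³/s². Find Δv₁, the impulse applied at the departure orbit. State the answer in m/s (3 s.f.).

Δv ≈ 607 m/s

r₁ = 2440 + 451.5 = 2891.5 km = 2.8915×10⁶ m.
r₂ = 2440 + 5964 = 8404.0 km = 8.4040×10⁶ m.
Transfer ellipse a_t = (r₁ + r₂)/2 = 5.648×10⁶ m.
At r₁: circular v_c1 = √(μ/r₁) = 2760 m/s; transfer-periherm v_p = √[μ(2/r₁ − 1/a_t)] = 3367 m/s.
Δv₁ = v_p − v_c1 = 606.8 m/s.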